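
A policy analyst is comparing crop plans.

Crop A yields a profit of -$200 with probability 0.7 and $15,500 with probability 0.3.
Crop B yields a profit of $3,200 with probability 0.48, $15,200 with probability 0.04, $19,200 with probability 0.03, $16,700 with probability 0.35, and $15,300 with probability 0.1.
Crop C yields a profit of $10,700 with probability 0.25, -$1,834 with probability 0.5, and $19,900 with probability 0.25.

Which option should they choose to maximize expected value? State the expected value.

Crop A = 0.7 × (-200) + 0.3 × 15500 = -140 + 4650 = 4510
Crop B = 0.48 × 3200 + 0.04 × 15200 + 0.03 × 19200 + 0.35 × 16700 + 0.1 × 15300 = 1536 + 608 + 576 + 5845 + 1530 = 10095
Crop C = 0.25 × 10700 + 0.5 × (-1834) + 0.25 × 19900 = 2675 − 917 + 4975 = 6733

Crop B ($10,095)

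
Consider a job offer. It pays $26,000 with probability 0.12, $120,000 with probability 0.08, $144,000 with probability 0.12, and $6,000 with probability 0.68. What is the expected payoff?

EV = 0.12 × 26000 + 0.08 × 120000 + 0.12 × 144000 + 0.68 × 6000 = 3120 + 9600 + 17280 + 4080 = 34080

$34,080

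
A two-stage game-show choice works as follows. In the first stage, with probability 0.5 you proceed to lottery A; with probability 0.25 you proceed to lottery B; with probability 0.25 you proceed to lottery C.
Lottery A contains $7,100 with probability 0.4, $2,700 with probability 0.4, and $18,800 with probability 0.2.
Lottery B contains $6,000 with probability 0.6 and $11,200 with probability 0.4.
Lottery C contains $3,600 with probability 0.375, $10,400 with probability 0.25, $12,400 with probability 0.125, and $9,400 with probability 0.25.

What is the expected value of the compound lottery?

$7,822.50

EV(A) = 0.4 × 7100 + 0.4 × 2700 + 0.2 × 18800 = 2840 + 1080 + 3760 = 7680
EV(B) = 0.6 × 6000 + 0.4 × 11200 = 3600 + 4480 = 8080
EV(C) = 0.375 × 3600 + 0.25 × 10400 + 0.125 × 12400 + 0.25 × 9400 = 1350 + 2600 + 1550 + 2350 = 7850
Overall = 0.5 × 7680 + 0.25 × 8080 + 0.25 × 7850 = 3840 + 2020 + 1962.5 = 7822.5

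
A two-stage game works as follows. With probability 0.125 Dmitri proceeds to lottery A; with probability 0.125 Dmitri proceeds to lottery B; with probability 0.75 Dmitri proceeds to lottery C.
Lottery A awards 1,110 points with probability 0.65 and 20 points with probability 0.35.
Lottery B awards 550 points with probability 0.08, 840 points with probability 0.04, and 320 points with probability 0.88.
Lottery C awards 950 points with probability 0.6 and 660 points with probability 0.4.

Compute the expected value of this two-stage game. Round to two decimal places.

761.46 points

EV(A) = 0.65 × 1110 + 0.35 × 20 = 721.5 + 7 = 728.5
EV(B) = 0.08 × 550 + 0.04 × 840 + 0.88 × 320 = 44 + 33.6 + 281.6 = 359.2
EV(C) = 0.6 × 950 + 0.4 × 660 = 570 + 264 = 834
Overall = 0.125 × 728.5 + 0.125 × 359.2 + 0.75 × 834 = 91.0625 + 44.9 + 625.5 = 761.4625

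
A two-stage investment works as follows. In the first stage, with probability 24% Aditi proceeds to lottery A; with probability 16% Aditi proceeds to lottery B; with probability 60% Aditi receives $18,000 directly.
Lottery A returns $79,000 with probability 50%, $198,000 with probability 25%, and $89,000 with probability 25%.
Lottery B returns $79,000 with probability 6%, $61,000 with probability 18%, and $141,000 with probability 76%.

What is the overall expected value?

EV(A) = 0.5 × 79000 + 0.25 × 198000 + 0.25 × 89000 = 39500 + 49500 + 22250 = 111250
EV(B) = 0.06 × 79000 + 0.18 × 61000 + 0.76 × 141000 = 4740 + 10980 + 107160 = 122880
Branch C: 18000 (certain)
Overall = 0.24 × 111250 + 0.16 × 122880 + 0.6 × 18000 = 26700 + 19660.8 + 10800 = 57160.8

$57,160.80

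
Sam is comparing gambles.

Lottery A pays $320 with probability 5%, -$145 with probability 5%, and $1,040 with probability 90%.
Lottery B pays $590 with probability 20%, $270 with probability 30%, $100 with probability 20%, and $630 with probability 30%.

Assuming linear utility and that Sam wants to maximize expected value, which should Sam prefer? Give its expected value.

Lottery A ($944.75)

Lottery A = 0.05 × 320 + 0.05 × (-145) + 0.9 × 1040 = 16 − 7.25 + 936 = 944.75
Lottery B = 0.2 × 590 + 0.3 × 270 + 0.2 × 100 + 0.3 × 630 = 118 + 81 + 20 + 189 = 408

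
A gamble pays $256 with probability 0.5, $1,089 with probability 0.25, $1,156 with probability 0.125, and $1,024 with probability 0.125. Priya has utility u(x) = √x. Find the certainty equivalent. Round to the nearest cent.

E[u] = 0.5·√256 + 0.25·√1089 + 0.125·√1156 + 0.125·√1024 = 0.5·16 + 0.25·33 + 0.125·34 + 0.125·32 = 24.5
CE = (24.5)² = 600.25

$600.25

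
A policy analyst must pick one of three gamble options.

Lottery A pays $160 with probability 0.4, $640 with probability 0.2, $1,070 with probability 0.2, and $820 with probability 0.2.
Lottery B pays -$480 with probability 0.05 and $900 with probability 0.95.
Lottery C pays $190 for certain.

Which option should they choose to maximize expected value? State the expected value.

Lottery B ($831)

Lottery A = 0.4 × 160 + 0.2 × 640 + 0.2 × 1070 + 0.2 × 820 = 64 + 128 + 214 + 164 = 570
Lottery B = 0.05 × (-480) + 0.95 × 900 = -24 + 855 = 831
Lottery C: 190 (certain)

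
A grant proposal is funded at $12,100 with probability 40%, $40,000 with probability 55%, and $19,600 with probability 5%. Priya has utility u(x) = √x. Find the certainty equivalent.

$25,921

E[u] = 0.4·√12100 + 0.55·√40000 + 0.05·√19600 = 0.4·110 + 0.55·200 + 0.05·140 = 161
CE = (161)² = 25921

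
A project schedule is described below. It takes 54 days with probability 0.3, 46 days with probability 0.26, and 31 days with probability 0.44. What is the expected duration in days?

41.8 days

EV = 0.3 × 54 + 0.26 × 46 + 0.44 × 31 = 16.2 + 11.96 + 13.64 = 41.8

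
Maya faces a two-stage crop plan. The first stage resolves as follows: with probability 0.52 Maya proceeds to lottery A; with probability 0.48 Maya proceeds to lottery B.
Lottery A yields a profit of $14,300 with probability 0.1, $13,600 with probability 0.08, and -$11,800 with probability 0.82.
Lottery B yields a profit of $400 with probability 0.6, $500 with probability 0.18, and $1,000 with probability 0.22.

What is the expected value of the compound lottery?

EV(A) = 0.1 × 14300 + 0.08 × 13600 + 0.82 × (-11800) = 1430 + 1088 − 9676 = -7158
EV(B) = 0.6 × 400 + 0.18 × 500 + 0.22 × 1000 = 240 + 90 + 220 = 550
Overall = 0.52 × (-7158) + 0.48 × 550 = -3722.16 + 264 = -3458.16

-$3,458.16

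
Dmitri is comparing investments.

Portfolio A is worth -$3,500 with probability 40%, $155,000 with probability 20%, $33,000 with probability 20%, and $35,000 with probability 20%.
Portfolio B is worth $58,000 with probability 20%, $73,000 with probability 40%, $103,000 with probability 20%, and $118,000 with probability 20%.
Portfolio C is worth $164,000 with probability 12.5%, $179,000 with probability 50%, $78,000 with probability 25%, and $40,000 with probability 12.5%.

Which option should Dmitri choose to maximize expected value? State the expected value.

Portfolio A = 0.4 × (-3500) + 0.2 × 155000 + 0.2 × 33000 + 0.2 × 35000 = -1400 + 31000 + 6600 + 7000 = 43200
Portfolio B = 0.2 × 58000 + 0.4 × 73000 + 0.2 × 103000 + 0.2 × 118000 = 11600 + 29200 + 20600 + 23600 = 85000
Portfolio C = 0.125 × 164000 + 0.5 × 179000 + 0.25 × 78000 + 0.125 × 40000 = 20500 + 89500 + 19500 + 5000 = 134500

Portfolio C ($134,500)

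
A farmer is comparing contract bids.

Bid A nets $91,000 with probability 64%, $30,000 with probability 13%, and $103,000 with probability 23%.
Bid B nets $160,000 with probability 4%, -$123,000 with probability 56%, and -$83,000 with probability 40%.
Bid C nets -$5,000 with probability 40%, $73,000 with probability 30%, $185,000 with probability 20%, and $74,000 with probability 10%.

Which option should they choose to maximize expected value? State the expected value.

Bid A ($85,830)

Bid A = 0.64 × 91000 + 0.13 × 30000 + 0.23 × 103000 = 58240 + 3900 + 23690 = 85830
Bid B = 0.04 × 160000 + 0.56 × (-123000) + 0.4 × (-83000) = 6400 − 68880 − 33200 = -95680
Bid C = 0.4 × (-5000) + 0.3 × 73000 + 0.2 × 185000 + 0.1 × 74000 = -2000 + 21900 + 37000 + 7400 = 64300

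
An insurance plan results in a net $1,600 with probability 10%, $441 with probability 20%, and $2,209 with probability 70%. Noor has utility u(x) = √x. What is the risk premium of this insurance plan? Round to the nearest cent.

E[u] = 0.1·√1600 + 0.2·√441 + 0.7·√2209 = 0.1·40 + 0.2·21 + 0.7·47 = 41.1
CE = (41.1)² = 1689.21
Risk premium = EV − CE = 1794.5 − 1689.21 = 105.29

$105.29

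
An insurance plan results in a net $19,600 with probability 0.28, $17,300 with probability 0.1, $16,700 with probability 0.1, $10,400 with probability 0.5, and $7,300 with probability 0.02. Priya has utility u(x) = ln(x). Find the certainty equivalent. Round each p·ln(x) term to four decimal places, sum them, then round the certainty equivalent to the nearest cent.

E[u] = 0.28·ln(19600) + 0.1·ln(17300) + 0.1·ln(16700) + 0.5·ln(10400) + 0.02·ln(7300) = 2.7673 + 0.9758 + 0.9723 + 4.6248 + 0.1779 = 9.5181
CE = e^9.5181 ≈ 13603.74

$13,603.74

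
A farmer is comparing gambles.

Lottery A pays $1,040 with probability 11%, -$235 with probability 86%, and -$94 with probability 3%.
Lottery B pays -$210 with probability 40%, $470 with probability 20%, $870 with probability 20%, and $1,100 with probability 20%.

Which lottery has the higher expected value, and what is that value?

Lottery B ($404)

Lottery A = 0.11 × 1040 + 0.86 × (-235) + 0.03 × (-94) = 114.4 − 202.1 − 2.82 = -90.52
Lottery B = 0.4 × (-210) + 0.2 × 470 + 0.2 × 870 + 0.2 × 1100 = -84 + 94 + 174 + 220 = 404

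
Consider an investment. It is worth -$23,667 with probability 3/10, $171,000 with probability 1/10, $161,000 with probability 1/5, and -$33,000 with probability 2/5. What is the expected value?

$28,999.90

EV = 3/10 × (-23667) + 1/10 × 171000 + 1/5 × 161000 + 2/5 × (-33000) = -7100.1 + 17100 + 32200 − 13200 = 28999.9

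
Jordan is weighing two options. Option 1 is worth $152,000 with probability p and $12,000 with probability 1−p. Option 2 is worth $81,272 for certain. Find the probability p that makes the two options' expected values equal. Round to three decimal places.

p = 0.495

p·152000 + (1−p)·12000 = 81272
140000p + 12000 = 81272
p = (81272 − 12000) / 140000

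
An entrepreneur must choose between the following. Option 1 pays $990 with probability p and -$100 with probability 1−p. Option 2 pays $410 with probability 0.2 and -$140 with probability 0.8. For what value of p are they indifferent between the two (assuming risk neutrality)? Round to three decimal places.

EV(Option 2) = 0.2 × 410 + 0.8 × (-140) = 82 − 112 = -30
p·990 + (1−p)·(-100) = -30
1090p − 100 = -30
p = (-30 + 100) / 1090

p = 0.064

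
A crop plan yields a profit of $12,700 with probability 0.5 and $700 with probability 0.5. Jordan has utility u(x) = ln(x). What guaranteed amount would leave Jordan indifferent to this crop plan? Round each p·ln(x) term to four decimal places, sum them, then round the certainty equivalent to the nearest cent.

$2,981.55

E[u] = 0.5·ln(12700) + 0.5·ln(700) = 4.7247 + 3.2755 = 8.0002
CE = e^8.0002 ≈ 2981.55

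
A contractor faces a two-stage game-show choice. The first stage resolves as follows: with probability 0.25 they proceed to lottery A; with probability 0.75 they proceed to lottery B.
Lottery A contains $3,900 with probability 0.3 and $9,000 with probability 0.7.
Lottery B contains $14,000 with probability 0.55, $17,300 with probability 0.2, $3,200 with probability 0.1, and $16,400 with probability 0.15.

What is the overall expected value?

EV(A) = 0.3 × 3900 + 0.7 × 9000 = 1170 + 6300 = 7470
EV(B) = 0.55 × 14000 + 0.2 × 17300 + 0.1 × 3200 + 0.15 × 16400 = 7700 + 3460 + 320 + 2460 = 13940
Overall = 0.25 × 7470 + 0.75 × 13940 = 1867.5 + 10455 = 12322.5

$12,322.50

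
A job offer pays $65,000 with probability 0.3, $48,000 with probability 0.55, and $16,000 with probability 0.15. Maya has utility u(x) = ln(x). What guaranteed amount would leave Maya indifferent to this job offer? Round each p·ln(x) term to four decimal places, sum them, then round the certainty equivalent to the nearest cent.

E[u] = 0.3·ln(65000) + 0.55·ln(48000) + 0.15·ln(16000) = 3.3246 + 5.9284 + 1.4521 = 10.7051
CE = e^10.7051 ≈ 44582.65

$44,582.65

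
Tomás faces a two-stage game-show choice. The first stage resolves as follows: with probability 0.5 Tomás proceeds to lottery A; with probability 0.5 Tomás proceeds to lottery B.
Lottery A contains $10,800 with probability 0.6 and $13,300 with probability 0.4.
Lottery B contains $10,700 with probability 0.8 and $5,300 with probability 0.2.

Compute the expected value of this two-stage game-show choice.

$10,710

EV(A) = 0.6 × 10800 + 0.4 × 13300 = 6480 + 5320 = 11800
EV(B) = 0.8 × 10700 + 0.2 × 5300 = 8560 + 1060 = 9620
Overall = 0.5 × 11800 + 0.5 × 9620 = 5900 + 4810 = 10710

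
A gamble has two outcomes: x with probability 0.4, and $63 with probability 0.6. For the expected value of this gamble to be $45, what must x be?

0.4·x + 0.6·63 = 45
0.4·x = 45 − 37.8 = 7.2
x = 7.2 / 0.4 = 18

x = $18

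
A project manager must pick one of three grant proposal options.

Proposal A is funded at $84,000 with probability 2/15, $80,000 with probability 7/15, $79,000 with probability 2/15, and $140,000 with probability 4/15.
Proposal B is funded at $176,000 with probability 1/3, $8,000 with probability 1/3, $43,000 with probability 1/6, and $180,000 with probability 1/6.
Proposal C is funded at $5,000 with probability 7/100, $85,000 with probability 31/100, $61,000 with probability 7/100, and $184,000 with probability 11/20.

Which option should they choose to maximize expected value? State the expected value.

Proposal C ($132,170)

Proposal A = 2/15 × 84000 + 7/15 × 80000 + 2/15 × 79000 + 4/15 × 140000 = 11200 + 37333.3333 + 10533.3333 + 37333.3333 = 96400
Proposal B = 1/3 × 176000 + 1/3 × 8000 + 1/6 × 43000 + 1/6 × 180000 = 58666.6667 + 2666.6667 + 7166.6667 + 30000 = 98500
Proposal C = 7/100 × 5000 + 31/100 × 85000 + 7/100 × 61000 + 11/20 × 184000 = 350 + 26350 + 4270 + 101200 = 132170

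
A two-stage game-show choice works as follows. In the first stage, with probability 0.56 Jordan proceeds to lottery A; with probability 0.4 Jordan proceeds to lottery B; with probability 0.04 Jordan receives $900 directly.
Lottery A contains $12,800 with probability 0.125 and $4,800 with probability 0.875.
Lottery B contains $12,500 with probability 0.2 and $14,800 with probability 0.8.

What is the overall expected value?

$9,020

EV(A) = 0.125 × 12800 + 0.875 × 4800 = 1600 + 4200 = 5800
EV(B) = 0.2 × 12500 + 0.8 × 14800 = 2500 + 11840 = 14340
Branch C: 900 (certain)
Overall = 0.56 × 5800 + 0.4 × 14340 + 0.04 × 900 = 3248 + 5736 + 36 = 9020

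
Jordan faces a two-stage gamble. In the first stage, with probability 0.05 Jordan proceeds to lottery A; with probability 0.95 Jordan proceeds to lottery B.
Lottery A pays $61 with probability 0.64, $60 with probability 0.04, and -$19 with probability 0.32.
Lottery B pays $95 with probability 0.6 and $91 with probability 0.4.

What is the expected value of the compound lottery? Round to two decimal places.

$90.50

EV(A) = 0.64 × 61 + 0.04 × 60 + 0.32 × (-19) = 39.04 + 2.4 − 6.08 = 35.36
EV(B) = 0.6 × 95 + 0.4 × 91 = 57 + 36.4 = 93.4
Overall = 0.05 × 35.36 + 0.95 × 93.4 = 1.768 + 88.73 = 90.498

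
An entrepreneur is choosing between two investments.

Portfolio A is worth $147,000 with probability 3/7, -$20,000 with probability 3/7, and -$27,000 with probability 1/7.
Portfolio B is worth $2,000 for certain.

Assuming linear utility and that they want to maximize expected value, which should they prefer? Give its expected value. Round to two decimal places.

Portfolio A = 3/7 × 147000 + 3/7 × (-20000) + 1/7 × (-27000) = 63000 − 8571.4286 − 3857.1429 = 50571.4286
Portfolio B: 2000 (certain)

Portfolio A ($50,571.43)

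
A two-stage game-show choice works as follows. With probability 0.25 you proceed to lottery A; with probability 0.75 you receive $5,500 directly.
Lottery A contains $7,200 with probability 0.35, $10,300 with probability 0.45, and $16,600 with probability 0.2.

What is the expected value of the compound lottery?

EV(A) = 0.35 × 7200 + 0.45 × 10300 + 0.2 × 16600 = 2520 + 4635 + 3320 = 10475
Branch B: 5500 (certain)
Overall = 0.25 × 10475 + 0.75 × 5500 = 2618.75 + 4125 = 6743.75

$6,743.75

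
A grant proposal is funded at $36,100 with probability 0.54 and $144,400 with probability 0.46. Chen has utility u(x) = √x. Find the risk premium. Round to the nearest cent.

$8,967.24

E[u] = 0.54·√36100 + 0.46·√144400 = 0.54·190 + 0.46·380 = 277.4
CE = (277.4)² = 76950.76
Risk premium = EV − CE = 85918 − 76950.76 = 8967.24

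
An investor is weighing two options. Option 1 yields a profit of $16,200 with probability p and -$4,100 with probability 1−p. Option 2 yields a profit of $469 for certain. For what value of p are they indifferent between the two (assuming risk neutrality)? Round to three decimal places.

p·16200 + (1−p)·(-4100) = 469
20300p − 4100 = 469
p = (469 + 4100) / 20300

p = 0.225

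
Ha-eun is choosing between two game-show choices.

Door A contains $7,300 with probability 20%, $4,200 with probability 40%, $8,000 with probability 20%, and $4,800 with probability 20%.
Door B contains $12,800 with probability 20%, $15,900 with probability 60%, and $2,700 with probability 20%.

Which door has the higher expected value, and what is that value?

Door B ($12,640)

Door A = 0.2 × 7300 + 0.4 × 4200 + 0.2 × 8000 + 0.2 × 4800 = 1460 + 1680 + 1600 + 960 = 5700
Door B = 0.2 × 12800 + 0.6 × 15900 + 0.2 × 2700 = 2560 + 9540 + 540 = 12640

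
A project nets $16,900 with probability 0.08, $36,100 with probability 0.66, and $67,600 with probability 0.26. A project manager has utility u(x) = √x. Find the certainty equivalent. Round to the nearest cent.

E[u] = 0.08·√16900 + 0.66·√36100 + 0.26·√67600 = 0.08·130 + 0.66·190 + 0.26·260 = 203.4
CE = (203.4)² = 41371.56

$41,371.56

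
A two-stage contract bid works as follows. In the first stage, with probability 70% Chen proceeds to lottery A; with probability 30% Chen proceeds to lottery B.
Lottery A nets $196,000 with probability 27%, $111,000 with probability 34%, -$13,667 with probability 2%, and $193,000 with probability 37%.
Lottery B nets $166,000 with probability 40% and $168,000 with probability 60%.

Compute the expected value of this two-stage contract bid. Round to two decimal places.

$163,417.66

EV(A) = 0.27 × 196000 + 0.34 × 111000 + 0.02 × (-13667) + 0.37 × 193000 = 52920 + 37740 − 273.34 + 71410 = 161796.66
EV(B) = 0.4 × 166000 + 0.6 × 168000 = 66400 + 100800 = 167200
Overall = 0.7 × 161796.66 + 0.3 × 167200 = 113257.662 + 50160 = 163417.662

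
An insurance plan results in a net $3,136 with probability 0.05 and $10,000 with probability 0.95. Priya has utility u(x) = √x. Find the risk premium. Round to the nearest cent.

$91.96

E[u] = 0.05·√3136 + 0.95·√10000 = 0.05·56 + 0.95·100 = 97.8
CE = (97.8)² = 9564.84
Risk premium = EV − CE = 9656.8 − 9564.84 = 91.96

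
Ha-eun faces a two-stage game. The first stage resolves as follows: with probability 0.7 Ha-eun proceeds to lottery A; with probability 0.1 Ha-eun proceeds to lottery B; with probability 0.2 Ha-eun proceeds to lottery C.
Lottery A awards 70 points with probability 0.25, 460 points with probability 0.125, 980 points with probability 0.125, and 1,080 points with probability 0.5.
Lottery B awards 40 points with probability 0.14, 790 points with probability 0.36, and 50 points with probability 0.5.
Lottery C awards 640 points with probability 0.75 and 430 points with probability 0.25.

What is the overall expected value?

EV(A) = 0.25 × 70 + 0.125 × 460 + 0.125 × 980 + 0.5 × 1080 = 17.5 + 57.5 + 122.5 + 540 = 737.5
EV(B) = 0.14 × 40 + 0.36 × 790 + 0.5 × 50 = 5.6 + 284.4 + 25 = 315
EV(C) = 0.75 × 640 + 0.25 × 430 = 480 + 107.5 = 587.5
Overall = 0.7 × 737.5 + 0.1 × 315 + 0.2 × 587.5 = 516.25 + 31.5 + 117.5 = 665.25

665.25 points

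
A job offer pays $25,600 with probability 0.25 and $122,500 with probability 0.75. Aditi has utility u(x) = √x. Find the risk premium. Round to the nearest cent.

$6,768.75

E[u] = 0.25·√25600 + 0.75·√122500 = 0.25·160 + 0.75·350 = 302.5
CE = (302.5)² = 91506.25
Risk premium = EV − CE = 98275 − 91506.25 = 6768.75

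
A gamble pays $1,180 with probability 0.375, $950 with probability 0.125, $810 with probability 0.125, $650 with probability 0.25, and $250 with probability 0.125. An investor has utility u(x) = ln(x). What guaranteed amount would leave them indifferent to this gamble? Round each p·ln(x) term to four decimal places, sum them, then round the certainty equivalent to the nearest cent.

E[u] = 0.375·ln(1180) + 0.125·ln(950) + 0.125·ln(810) + 0.25·ln(650) + 0.125·ln(250) = 2.6525 + 0.8571 + 0.8371 + 1.6192 + 0.6902 = 6.6561
CE = e^6.6561 ≈ 777.51

$777.51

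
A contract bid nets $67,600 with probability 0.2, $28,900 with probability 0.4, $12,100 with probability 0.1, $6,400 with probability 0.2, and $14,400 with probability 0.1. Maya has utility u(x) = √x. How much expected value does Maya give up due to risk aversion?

$3,729

E[u] = 0.2·√67600 + 0.4·√28900 + 0.1·√12100 + 0.2·√6400 + 0.1·√14400 = 0.2·260 + 0.4·170 + 0.1·110 + 0.2·80 + 0.1·120 = 159
CE = (159)² = 25281
Risk premium = EV − CE = 29010 − 25281 = 3729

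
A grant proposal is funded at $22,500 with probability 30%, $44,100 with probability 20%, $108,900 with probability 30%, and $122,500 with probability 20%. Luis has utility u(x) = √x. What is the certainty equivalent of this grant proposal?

$65,536

E[u] = 0.3·√22500 + 0.2·√44100 + 0.3·√108900 + 0.2·√122500 = 0.3·150 + 0.2·210 + 0.3·330 + 0.2·350 = 256
CE = (256)² = 65536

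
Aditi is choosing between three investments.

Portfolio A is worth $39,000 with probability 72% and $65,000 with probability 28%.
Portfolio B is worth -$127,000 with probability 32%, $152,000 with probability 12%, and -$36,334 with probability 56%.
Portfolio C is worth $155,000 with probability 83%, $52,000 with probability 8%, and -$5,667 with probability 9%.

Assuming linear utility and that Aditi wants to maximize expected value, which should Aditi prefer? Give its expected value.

Portfolio C ($132,299.97)

Portfolio A = 0.72 × 39000 + 0.28 × 65000 = 28080 + 18200 = 46280
Portfolio B = 0.32 × (-127000) + 0.12 × 152000 + 0.56 × (-36334) = -40640 + 18240 − 20347.04 = -42747.04
Portfolio C = 0.83 × 155000 + 0.08 × 52000 + 0.09 × (-5667) = 128650 + 4160 − 510.03 = 132299.97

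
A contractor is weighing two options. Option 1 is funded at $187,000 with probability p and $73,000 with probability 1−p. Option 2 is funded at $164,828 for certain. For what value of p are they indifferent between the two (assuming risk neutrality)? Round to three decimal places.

p·187000 + (1−p)·73000 = 164828
114000p + 73000 = 164828
p = (164828 − 73000) / 114000

p = 0.806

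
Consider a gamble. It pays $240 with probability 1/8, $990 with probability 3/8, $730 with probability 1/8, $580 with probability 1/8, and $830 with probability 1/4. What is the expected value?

$772.50

EV = 1/8 × 240 + 3/8 × 990 + 1/8 × 730 + 1/8 × 580 + 1/4 × 830 = 30 + 371.25 + 91.25 + 72.5 + 207.5 = 772.5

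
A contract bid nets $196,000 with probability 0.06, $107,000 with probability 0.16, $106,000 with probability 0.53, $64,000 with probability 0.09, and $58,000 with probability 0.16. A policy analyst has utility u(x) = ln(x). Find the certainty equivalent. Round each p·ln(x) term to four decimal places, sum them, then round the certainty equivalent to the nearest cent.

$95,578.20

E[u] = 0.06·ln(196000) + 0.16·ln(107000) + 0.53·ln(106000) + 0.09·ln(64000) + 0.16·ln(58000) = 0.7312 + 1.8529 + 6.1327 + 0.9960 + 1.7549 = 11.4677
CE = e^11.4677 ≈ 95578.20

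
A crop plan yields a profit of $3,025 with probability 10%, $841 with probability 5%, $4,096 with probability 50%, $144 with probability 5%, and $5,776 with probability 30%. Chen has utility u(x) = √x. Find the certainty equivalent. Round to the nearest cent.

E[u] = 0.1·√3025 + 0.05·√841 + 0.5·√4096 + 0.05·√144 + 0.3·√5776 = 0.1·55 + 0.05·29 + 0.5·64 + 0.05·12 + 0.3·76 = 62.35
CE = (62.35)² = 3887.5225

$3,887.52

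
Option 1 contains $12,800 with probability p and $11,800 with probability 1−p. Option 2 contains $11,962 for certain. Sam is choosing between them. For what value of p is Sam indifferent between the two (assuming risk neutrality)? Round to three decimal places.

p·12800 + (1−p)·11800 = 11962
1000p + 11800 = 11962
p = (11962 − 11800) / 1000

p = 0.162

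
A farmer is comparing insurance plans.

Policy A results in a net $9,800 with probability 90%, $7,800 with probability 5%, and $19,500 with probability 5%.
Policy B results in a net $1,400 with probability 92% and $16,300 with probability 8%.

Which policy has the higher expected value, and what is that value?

Policy A ($10,185)

Policy A = 0.9 × 9800 + 0.05 × 7800 + 0.05 × 19500 = 8820 + 390 + 975 = 10185
Policy B = 0.92 × 1400 + 0.08 × 16300 = 1288 + 1304 = 2592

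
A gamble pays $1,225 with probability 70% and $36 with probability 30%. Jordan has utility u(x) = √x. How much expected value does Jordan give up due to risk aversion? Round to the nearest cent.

E[u] = 0.7·√1225 + 0.3·√36 = 0.7·35 + 0.3·6 = 26.3
CE = (26.3)² = 691.69
Risk premium = EV − CE = 868.3 − 691.69 = 176.61

$176.61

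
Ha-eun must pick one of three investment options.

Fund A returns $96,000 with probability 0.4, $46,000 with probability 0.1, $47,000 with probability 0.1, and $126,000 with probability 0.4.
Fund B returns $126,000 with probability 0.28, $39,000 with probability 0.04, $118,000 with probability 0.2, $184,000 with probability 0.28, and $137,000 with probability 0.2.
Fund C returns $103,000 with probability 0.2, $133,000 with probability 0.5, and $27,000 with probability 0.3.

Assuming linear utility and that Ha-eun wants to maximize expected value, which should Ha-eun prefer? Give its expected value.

Fund A = 0.4 × 96000 + 0.1 × 46000 + 0.1 × 47000 + 0.4 × 126000 = 38400 + 4600 + 4700 + 50400 = 98100
Fund B = 0.28 × 126000 + 0.04 × 39000 + 0.2 × 118000 + 0.28 × 184000 + 0.2 × 137000 = 35280 + 1560 + 23600 + 51520 + 27400 = 139360
Fund C = 0.2 × 103000 + 0.5 × 133000 + 0.3 × 27000 = 20600 + 66500 + 8100 = 95200

Fund B ($139,360)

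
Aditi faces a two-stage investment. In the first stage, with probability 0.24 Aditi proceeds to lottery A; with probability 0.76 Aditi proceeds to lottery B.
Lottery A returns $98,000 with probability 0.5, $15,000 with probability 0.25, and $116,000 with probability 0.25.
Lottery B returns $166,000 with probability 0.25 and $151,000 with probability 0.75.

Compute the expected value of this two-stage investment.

EV(A) = 0.5 × 98000 + 0.25 × 15000 + 0.25 × 116000 = 49000 + 3750 + 29000 = 81750
EV(B) = 0.25 × 166000 + 0.75 × 151000 = 41500 + 113250 = 154750
Overall = 0.24 × 81750 + 0.76 × 154750 = 19620 + 117610 = 137230

$137,230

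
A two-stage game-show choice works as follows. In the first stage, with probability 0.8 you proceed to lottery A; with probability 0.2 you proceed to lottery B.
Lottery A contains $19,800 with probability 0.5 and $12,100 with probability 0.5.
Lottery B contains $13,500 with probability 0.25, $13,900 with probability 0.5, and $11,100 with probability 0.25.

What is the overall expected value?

$15,380

EV(A) = 0.5 × 19800 + 0.5 × 12100 = 9900 + 6050 = 15950
EV(B) = 0.25 × 13500 + 0.5 × 13900 + 0.25 × 11100 = 3375 + 6950 + 2775 = 13100
Overall = 0.8 × 15950 + 0.2 × 13100 = 12760 + 2620 = 15380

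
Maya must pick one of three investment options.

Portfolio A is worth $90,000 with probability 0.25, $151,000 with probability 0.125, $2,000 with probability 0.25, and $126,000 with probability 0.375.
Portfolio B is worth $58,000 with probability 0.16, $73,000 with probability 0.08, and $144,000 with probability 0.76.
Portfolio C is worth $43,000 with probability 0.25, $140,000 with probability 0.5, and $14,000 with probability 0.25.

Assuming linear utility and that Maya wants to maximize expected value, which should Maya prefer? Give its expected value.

Portfolio B ($124,560)

Portfolio A = 0.25 × 90000 + 0.125 × 151000 + 0.25 × 2000 + 0.375 × 126000 = 22500 + 18875 + 500 + 47250 = 89125
Portfolio B = 0.16 × 58000 + 0.08 × 73000 + 0.76 × 144000 = 9280 + 5840 + 109440 = 124560
Portfolio C = 0.25 × 43000 + 0.5 × 140000 + 0.25 × 14000 = 10750 + 70000 + 3500 = 84250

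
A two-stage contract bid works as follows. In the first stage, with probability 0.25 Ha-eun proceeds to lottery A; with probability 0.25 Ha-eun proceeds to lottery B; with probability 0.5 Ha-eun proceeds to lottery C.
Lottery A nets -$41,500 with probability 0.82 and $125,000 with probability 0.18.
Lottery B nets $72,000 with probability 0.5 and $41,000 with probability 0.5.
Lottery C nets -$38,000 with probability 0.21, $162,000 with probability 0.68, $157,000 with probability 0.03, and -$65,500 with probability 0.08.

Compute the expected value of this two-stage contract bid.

$62,067.50

EV(A) = 0.82 × (-41500) + 0.18 × 125000 = -34030 + 22500 = -11530
EV(B) = 0.5 × 72000 + 0.5 × 41000 = 36000 + 20500 = 56500
EV(C) = 0.21 × (-38000) + 0.68 × 162000 + 0.03 × 157000 + 0.08 × (-65500) = -7980 + 110160 + 4710 − 5240 = 101650
Overall = 0.25 × (-11530) + 0.25 × 56500 + 0.5 × 101650 = -2882.5 + 14125 + 50825 = 62067.5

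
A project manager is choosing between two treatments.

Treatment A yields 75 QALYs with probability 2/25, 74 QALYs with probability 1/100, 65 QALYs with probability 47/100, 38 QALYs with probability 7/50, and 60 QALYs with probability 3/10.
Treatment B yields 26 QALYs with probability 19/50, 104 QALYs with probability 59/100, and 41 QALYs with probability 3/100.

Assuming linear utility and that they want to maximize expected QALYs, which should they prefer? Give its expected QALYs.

Treatment B (72.47 QALYs)

Treatment A = 2/25 × 75 + 1/100 × 74 + 47/100 × 65 + 7/50 × 38 + 3/10 × 60 = 6 + 0.74 + 30.55 + 5.32 + 18 = 60.61
Treatment B = 19/50 × 26 + 59/100 × 104 + 3/100 × 41 = 9.88 + 61.36 + 1.23 = 72.47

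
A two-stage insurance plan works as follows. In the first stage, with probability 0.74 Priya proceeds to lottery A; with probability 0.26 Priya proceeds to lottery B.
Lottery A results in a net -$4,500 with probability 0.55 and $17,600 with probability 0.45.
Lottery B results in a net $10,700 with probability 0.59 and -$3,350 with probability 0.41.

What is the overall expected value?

$5,313.57

EV(A) = 0.55 × (-4500) + 0.45 × 17600 = -2475 + 7920 = 5445
EV(B) = 0.59 × 10700 + 0.41 × (-3350) = 6313 − 1373.5 = 4939.5
Overall = 0.74 × 5445 + 0.26 × 4939.5 = 4029.3 + 1284.27 = 5313.57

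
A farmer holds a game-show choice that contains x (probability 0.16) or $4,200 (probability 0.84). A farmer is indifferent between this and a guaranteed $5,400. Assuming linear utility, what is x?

0.16·x + 0.84·4200 = 5400
0.16·x = 5400 − 3528 = 1872
x = 1872 / 0.16 = 11700

x = $11,700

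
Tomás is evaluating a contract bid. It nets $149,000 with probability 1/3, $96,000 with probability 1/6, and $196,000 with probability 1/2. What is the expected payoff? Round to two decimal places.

EV = 1/3 × 149000 + 1/6 × 96000 + 1/2 × 196000 = 49666.6667 + 16000 + 98000 = 163666.6667

$163,666.67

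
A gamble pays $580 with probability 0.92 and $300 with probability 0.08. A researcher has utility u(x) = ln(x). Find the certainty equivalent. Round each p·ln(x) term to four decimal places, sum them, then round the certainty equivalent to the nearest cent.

$550.21

E[u] = 0.92·ln(580) + 0.08·ln(300) = 5.8540 + 0.4563 = 6.3103
CE = e^6.3103 ≈ 550.21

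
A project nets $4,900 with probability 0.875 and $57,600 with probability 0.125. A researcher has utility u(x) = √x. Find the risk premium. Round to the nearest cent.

$3,160.94

E[u] = 0.875·√4900 + 0.125·√57600 = 0.875·70 + 0.125·240 = 91.25
CE = (91.25)² = 8326.5625
Risk premium = EV − CE = 11487.5 − 8326.5625 = 3160.9375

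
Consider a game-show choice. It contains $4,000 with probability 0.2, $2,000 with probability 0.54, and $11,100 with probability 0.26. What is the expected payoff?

$4,766

EV = 0.2 × 4000 + 0.54 × 2000 + 0.26 × 11100 = 800 + 1080 + 2886 = 4766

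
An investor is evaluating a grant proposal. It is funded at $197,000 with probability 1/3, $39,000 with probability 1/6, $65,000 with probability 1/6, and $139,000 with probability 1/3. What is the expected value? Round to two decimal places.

EV = 1/3 × 197000 + 1/6 × 39000 + 1/6 × 65000 + 1/3 × 139000 = 65666.6667 + 6500 + 10833.3333 + 46333.3333 = 129333.3333

$129,333.33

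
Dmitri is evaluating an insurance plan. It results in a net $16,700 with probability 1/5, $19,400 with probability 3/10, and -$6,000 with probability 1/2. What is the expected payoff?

EV = 1/5 × 16700 + 3/10 × 19400 + 1/2 × (-6000) = 3340 + 5820 − 3000 = 6160

$6,160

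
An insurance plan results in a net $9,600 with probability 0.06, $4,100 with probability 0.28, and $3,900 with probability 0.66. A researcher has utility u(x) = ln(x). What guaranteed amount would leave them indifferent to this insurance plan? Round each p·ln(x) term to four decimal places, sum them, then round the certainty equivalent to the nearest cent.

E[u] = 0.06·ln(9600) + 0.28·ln(4100) + 0.66·ln(3900) = 0.5502 + 2.3292 + 5.4574 = 8.3368
CE = e^8.3368 ≈ 4174.71

$4,174.71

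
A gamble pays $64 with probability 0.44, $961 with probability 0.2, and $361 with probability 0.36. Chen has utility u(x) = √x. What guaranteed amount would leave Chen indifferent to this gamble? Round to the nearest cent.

$274.23

E[u] = 0.44·√64 + 0.2·√961 + 0.36·√361 = 0.44·8 + 0.2·31 + 0.36·19 = 16.56
CE = (16.56)² = 274.2336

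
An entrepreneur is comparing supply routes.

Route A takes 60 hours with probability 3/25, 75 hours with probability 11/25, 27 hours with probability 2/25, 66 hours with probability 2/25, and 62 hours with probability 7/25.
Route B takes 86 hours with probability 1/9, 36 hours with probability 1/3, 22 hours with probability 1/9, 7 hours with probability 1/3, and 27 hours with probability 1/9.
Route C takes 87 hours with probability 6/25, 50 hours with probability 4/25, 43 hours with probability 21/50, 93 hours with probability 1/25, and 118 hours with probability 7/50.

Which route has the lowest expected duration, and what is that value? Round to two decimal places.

Route B (29.33 hours)

Route A = 3/25 × 60 + 11/25 × 75 + 2/25 × 27 + 2/25 × 66 + 7/25 × 62 = 7.2 + 33 + 2.16 + 5.28 + 17.36 = 65
Route B = 1/9 × 86 + 1/3 × 36 + 1/9 × 22 + 1/3 × 7 + 1/9 × 27 = 9.5556 + 12 + 2.4444 + 2.3333 + 3 = 29.3333
Route C = 6/25 × 87 + 4/25 × 50 + 21/50 × 43 + 1/25 × 93 + 7/50 × 118 = 20.88 + 8 + 18.06 + 3.72 + 16.52 = 67.18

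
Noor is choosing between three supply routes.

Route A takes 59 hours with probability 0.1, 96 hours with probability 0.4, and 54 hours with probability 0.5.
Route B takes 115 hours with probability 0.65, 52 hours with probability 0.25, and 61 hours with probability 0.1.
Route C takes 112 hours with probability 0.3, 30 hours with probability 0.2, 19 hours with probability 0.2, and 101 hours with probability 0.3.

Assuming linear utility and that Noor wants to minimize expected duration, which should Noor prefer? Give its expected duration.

Route A (71.3 hours)

Route A = 0.1 × 59 + 0.4 × 96 + 0.5 × 54 = 5.9 + 38.4 + 27 = 71.3
Route B = 0.65 × 115 + 0.25 × 52 + 0.1 × 61 = 74.75 + 13 + 6.1 = 93.85
Route C = 0.3 × 112 + 0.2 × 30 + 0.2 × 19 + 0.3 × 101 = 33.6 + 6 + 3.8 + 30.3 = 73.7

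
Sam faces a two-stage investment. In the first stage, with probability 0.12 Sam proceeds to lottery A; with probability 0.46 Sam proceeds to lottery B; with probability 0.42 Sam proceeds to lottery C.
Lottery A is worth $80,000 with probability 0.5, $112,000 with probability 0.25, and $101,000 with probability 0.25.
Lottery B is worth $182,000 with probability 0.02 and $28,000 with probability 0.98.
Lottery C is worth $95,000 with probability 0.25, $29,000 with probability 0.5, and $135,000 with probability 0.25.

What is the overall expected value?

$55,726.80

EV(A) = 0.5 × 80000 + 0.25 × 112000 + 0.25 × 101000 = 40000 + 28000 + 25250 = 93250
EV(B) = 0.02 × 182000 + 0.98 × 28000 = 3640 + 27440 = 31080
EV(C) = 0.25 × 95000 + 0.5 × 29000 + 0.25 × 135000 = 23750 + 14500 + 33750 = 72000
Overall = 0.12 × 93250 + 0.46 × 31080 + 0.42 × 72000 = 11190 + 14296.8 + 30240 = 55726.8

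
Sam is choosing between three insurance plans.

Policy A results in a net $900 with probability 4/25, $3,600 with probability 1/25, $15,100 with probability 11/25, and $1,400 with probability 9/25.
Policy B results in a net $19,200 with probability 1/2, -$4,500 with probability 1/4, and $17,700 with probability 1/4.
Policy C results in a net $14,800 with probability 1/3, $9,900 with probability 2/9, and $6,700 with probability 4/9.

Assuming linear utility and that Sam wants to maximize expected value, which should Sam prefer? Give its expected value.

Policy B ($12,900)

Policy A = 4/25 × 900 + 1/25 × 3600 + 11/25 × 15100 + 9/25 × 1400 = 144 + 144 + 6644 + 504 = 7436
Policy B = 1/2 × 19200 + 1/4 × (-4500) + 1/4 × 17700 = 9600 − 1125 + 4425 = 12900
Policy C = 1/3 × 14800 + 2/9 × 9900 + 4/9 × 6700 = 4933.3333 + 2200 + 2977.7778 = 10111.1111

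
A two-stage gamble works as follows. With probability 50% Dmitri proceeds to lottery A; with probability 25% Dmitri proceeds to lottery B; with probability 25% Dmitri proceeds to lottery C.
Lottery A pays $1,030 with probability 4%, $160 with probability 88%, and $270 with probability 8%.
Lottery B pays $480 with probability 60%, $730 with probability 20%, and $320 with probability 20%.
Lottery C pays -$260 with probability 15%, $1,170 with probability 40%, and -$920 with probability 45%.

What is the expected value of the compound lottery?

EV(A) = 0.04 × 1030 + 0.88 × 160 + 0.08 × 270 = 41.2 + 140.8 + 21.6 = 203.6
EV(B) = 0.6 × 480 + 0.2 × 730 + 0.2 × 320 = 288 + 146 + 64 = 498
EV(C) = 0.15 × (-260) + 0.4 × 1170 + 0.45 × (-920) = -39 + 468 − 414 = 15
Overall = 0.5 × 203.6 + 0.25 × 498 + 0.25 × 15 = 101.8 + 124.5 + 3.75 = 230.05

$230.05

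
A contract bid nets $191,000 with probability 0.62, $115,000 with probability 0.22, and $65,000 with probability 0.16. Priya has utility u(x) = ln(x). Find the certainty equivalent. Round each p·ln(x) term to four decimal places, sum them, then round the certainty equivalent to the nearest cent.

$143,759.93

E[u] = 0.62·ln(191000) + 0.22·ln(115000) + 0.16·ln(65000) = 7.5392 + 2.5636 + 1.7731 = 11.8759
CE = e^11.8759 ≈ 143759.93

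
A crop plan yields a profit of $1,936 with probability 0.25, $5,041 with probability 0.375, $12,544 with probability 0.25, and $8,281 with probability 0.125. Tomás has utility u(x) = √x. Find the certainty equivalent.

E[u] = 0.25·√1936 + 0.375·√5041 + 0.25·√12544 + 0.125·√8281 = 0.25·44 + 0.375·71 + 0.25·112 + 0.125·91 = 77
CE = (77)² = 5929

$5,929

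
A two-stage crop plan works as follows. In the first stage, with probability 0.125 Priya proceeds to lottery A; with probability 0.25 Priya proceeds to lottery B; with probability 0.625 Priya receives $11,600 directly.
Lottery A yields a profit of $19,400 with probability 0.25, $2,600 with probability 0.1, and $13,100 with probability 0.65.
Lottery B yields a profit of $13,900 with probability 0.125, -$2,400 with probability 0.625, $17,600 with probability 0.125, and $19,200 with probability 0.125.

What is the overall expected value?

$10,162.50

EV(A) = 0.25 × 19400 + 0.1 × 2600 + 0.65 × 13100 = 4850 + 260 + 8515 = 13625
EV(B) = 0.125 × 13900 + 0.625 × (-2400) + 0.125 × 17600 + 0.125 × 19200 = 1737.5 − 1500 + 2200 + 2400 = 4837.5
Branch C: 11600 (certain)
Overall = 0.125 × 13625 + 0.25 × 4837.5 + 0.625 × 11600 = 1703.125 + 1209.375 + 7250 = 10162.5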